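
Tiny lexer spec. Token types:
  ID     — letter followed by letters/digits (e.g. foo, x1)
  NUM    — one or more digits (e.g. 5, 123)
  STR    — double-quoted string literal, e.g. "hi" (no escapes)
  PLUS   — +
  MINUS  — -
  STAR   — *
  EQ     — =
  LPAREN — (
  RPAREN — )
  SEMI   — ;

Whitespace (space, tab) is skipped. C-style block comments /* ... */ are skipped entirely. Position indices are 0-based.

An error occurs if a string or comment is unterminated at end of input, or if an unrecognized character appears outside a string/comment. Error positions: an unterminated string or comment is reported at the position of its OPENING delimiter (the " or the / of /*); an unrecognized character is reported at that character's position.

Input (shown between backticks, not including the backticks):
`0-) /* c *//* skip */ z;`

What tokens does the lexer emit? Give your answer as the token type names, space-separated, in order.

Answer: NUM MINUS RPAREN ID SEMI

Derivation:
pos=0: emit NUM '0' (now at pos=1)
pos=1: emit MINUS '-'
pos=2: emit RPAREN ')'
pos=4: enter COMMENT mode (saw '/*')
exit COMMENT mode (now at pos=11)
pos=11: enter COMMENT mode (saw '/*')
exit COMMENT mode (now at pos=21)
pos=22: emit ID 'z' (now at pos=23)
pos=23: emit SEMI ';'
DONE. 5 tokens: [NUM, MINUS, RPAREN, ID, SEMI]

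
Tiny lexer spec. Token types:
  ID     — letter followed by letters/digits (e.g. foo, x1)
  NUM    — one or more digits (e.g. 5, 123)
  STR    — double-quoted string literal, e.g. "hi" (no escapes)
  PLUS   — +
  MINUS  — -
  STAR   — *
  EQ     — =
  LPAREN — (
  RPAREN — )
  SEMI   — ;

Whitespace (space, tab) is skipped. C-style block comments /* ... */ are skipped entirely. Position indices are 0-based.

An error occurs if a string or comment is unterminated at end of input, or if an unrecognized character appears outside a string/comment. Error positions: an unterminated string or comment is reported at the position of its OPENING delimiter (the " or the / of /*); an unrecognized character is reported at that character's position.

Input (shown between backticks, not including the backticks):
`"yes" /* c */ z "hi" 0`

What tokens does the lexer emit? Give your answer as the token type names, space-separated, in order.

Answer: STR ID STR NUM

Derivation:
pos=0: enter STRING mode
pos=0: emit STR "yes" (now at pos=5)
pos=6: enter COMMENT mode (saw '/*')
exit COMMENT mode (now at pos=13)
pos=14: emit ID 'z' (now at pos=15)
pos=16: enter STRING mode
pos=16: emit STR "hi" (now at pos=20)
pos=21: emit NUM '0' (now at pos=22)
DONE. 4 tokens: [STR, ID, STR, NUM]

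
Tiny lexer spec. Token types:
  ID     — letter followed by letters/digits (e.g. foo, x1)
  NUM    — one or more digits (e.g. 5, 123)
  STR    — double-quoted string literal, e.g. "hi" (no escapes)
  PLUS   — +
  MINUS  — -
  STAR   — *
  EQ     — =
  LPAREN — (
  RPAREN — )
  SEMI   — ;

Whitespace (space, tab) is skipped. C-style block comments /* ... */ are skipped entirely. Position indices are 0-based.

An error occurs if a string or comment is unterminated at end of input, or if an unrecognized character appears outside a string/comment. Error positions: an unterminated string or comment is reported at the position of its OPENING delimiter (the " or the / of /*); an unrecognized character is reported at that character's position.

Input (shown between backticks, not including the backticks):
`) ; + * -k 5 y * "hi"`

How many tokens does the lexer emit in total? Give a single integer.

pos=0: emit RPAREN ')'
pos=2: emit SEMI ';'
pos=4: emit PLUS '+'
pos=6: emit STAR '*'
pos=8: emit MINUS '-'
pos=9: emit ID 'k' (now at pos=10)
pos=11: emit NUM '5' (now at pos=12)
pos=13: emit ID 'y' (now at pos=14)
pos=15: emit STAR '*'
pos=17: enter STRING mode
pos=17: emit STR "hi" (now at pos=21)
DONE. 10 tokens: [RPAREN, SEMI, PLUS, STAR, MINUS, ID, NUM, ID, STAR, STR]

Answer: 10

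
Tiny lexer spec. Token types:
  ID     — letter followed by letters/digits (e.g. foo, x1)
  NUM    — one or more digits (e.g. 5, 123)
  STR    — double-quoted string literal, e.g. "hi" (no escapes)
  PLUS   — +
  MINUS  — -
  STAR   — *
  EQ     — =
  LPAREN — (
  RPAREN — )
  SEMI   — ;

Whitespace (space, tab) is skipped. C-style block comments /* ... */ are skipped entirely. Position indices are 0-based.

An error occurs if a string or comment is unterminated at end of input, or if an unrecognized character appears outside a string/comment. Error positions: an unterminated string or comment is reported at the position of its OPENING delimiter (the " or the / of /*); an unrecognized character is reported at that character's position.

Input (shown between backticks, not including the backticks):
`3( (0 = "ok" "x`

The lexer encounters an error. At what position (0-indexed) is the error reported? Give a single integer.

Answer: 13

Derivation:
pos=0: emit NUM '3' (now at pos=1)
pos=1: emit LPAREN '('
pos=3: emit LPAREN '('
pos=4: emit NUM '0' (now at pos=5)
pos=6: emit EQ '='
pos=8: enter STRING mode
pos=8: emit STR "ok" (now at pos=12)
pos=13: enter STRING mode
pos=13: ERROR — unterminated string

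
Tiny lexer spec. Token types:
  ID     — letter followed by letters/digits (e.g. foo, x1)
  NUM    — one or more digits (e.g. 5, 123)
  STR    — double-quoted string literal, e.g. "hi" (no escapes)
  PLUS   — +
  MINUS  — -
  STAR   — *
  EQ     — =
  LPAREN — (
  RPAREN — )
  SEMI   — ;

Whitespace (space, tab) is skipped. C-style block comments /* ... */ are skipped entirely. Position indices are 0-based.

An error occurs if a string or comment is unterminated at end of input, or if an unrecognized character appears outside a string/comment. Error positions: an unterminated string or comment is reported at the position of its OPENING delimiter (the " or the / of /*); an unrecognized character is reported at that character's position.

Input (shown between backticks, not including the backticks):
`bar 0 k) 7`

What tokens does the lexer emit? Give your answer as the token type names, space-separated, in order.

Answer: ID NUM ID RPAREN NUM

Derivation:
pos=0: emit ID 'bar' (now at pos=3)
pos=4: emit NUM '0' (now at pos=5)
pos=6: emit ID 'k' (now at pos=7)
pos=7: emit RPAREN ')'
pos=9: emit NUM '7' (now at pos=10)
DONE. 5 tokens: [ID, NUM, ID, RPAREN, NUM]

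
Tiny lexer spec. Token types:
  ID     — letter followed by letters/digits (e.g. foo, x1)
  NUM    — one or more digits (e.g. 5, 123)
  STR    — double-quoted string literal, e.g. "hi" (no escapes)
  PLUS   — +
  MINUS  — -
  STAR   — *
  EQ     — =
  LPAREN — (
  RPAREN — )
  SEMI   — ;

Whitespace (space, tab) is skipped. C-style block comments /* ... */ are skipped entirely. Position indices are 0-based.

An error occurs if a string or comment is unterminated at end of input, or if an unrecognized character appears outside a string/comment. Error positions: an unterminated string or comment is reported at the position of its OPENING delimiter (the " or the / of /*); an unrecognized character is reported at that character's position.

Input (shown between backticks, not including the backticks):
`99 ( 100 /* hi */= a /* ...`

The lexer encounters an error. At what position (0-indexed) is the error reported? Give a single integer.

pos=0: emit NUM '99' (now at pos=2)
pos=3: emit LPAREN '('
pos=5: emit NUM '100' (now at pos=8)
pos=9: enter COMMENT mode (saw '/*')
exit COMMENT mode (now at pos=17)
pos=17: emit EQ '='
pos=19: emit ID 'a' (now at pos=20)
pos=21: enter COMMENT mode (saw '/*')
pos=21: ERROR — unterminated comment (reached EOF)

Answer: 21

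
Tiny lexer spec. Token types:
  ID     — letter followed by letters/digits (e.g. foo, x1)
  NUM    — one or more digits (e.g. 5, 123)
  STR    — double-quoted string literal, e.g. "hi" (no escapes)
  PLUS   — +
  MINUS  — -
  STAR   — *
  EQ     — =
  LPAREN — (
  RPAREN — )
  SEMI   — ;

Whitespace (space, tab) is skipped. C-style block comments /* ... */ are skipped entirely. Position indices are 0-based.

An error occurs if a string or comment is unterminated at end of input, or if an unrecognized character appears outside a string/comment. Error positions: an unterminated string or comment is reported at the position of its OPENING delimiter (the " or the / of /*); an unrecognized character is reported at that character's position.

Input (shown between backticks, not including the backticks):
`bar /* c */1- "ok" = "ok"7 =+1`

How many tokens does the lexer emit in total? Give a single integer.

pos=0: emit ID 'bar' (now at pos=3)
pos=4: enter COMMENT mode (saw '/*')
exit COMMENT mode (now at pos=11)
pos=11: emit NUM '1' (now at pos=12)
pos=12: emit MINUS '-'
pos=14: enter STRING mode
pos=14: emit STR "ok" (now at pos=18)
pos=19: emit EQ '='
pos=21: enter STRING mode
pos=21: emit STR "ok" (now at pos=25)
pos=25: emit NUM '7' (now at pos=26)
pos=27: emit EQ '='
pos=28: emit PLUS '+'
pos=29: emit NUM '1' (now at pos=30)
DONE. 10 tokens: [ID, NUM, MINUS, STR, EQ, STR, NUM, EQ, PLUS, NUM]

Answer: 10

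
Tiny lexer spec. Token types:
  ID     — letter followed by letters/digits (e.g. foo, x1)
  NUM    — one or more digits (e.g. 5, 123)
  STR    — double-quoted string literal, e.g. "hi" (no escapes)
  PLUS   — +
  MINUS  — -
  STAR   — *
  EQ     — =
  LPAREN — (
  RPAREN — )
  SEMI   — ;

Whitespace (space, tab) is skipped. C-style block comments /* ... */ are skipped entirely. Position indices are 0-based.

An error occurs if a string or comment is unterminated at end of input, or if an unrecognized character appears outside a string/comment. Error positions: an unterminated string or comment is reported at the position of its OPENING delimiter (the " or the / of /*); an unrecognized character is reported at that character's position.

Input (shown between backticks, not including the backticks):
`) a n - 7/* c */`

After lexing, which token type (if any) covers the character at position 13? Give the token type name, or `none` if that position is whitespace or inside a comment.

Answer: none

Derivation:
pos=0: emit RPAREN ')'
pos=2: emit ID 'a' (now at pos=3)
pos=4: emit ID 'n' (now at pos=5)
pos=6: emit MINUS '-'
pos=8: emit NUM '7' (now at pos=9)
pos=9: enter COMMENT mode (saw '/*')
exit COMMENT mode (now at pos=16)
DONE. 5 tokens: [RPAREN, ID, ID, MINUS, NUM]
Position 13: char is ' ' -> none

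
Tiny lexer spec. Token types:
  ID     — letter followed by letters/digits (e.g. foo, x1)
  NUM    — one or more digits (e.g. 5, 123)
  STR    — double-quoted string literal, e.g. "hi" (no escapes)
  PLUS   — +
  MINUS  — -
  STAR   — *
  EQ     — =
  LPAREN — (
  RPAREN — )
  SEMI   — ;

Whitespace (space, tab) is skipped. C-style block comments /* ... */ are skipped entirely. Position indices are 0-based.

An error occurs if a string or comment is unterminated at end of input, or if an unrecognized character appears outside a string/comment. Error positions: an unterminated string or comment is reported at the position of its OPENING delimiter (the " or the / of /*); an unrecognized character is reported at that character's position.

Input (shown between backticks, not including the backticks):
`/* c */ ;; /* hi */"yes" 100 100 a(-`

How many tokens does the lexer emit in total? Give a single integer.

pos=0: enter COMMENT mode (saw '/*')
exit COMMENT mode (now at pos=7)
pos=8: emit SEMI ';'
pos=9: emit SEMI ';'
pos=11: enter COMMENT mode (saw '/*')
exit COMMENT mode (now at pos=19)
pos=19: enter STRING mode
pos=19: emit STR "yes" (now at pos=24)
pos=25: emit NUM '100' (now at pos=28)
pos=29: emit NUM '100' (now at pos=32)
pos=33: emit ID 'a' (now at pos=34)
pos=34: emit LPAREN '('
pos=35: emit MINUS '-'
DONE. 8 tokens: [SEMI, SEMI, STR, NUM, NUM, ID, LPAREN, MINUS]

Answer: 8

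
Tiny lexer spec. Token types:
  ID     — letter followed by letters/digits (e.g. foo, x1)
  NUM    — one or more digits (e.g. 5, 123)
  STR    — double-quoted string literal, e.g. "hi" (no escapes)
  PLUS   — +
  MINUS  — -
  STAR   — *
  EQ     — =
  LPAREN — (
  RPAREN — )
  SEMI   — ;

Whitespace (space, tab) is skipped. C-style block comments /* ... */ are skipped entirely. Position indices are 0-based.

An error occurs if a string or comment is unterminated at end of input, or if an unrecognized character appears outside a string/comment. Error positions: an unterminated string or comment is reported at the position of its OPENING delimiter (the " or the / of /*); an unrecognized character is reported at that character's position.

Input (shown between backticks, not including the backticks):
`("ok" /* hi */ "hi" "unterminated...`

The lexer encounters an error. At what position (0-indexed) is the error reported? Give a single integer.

Answer: 20

Derivation:
pos=0: emit LPAREN '('
pos=1: enter STRING mode
pos=1: emit STR "ok" (now at pos=5)
pos=6: enter COMMENT mode (saw '/*')
exit COMMENT mode (now at pos=14)
pos=15: enter STRING mode
pos=15: emit STR "hi" (now at pos=19)
pos=20: enter STRING mode
pos=20: ERROR — unterminated string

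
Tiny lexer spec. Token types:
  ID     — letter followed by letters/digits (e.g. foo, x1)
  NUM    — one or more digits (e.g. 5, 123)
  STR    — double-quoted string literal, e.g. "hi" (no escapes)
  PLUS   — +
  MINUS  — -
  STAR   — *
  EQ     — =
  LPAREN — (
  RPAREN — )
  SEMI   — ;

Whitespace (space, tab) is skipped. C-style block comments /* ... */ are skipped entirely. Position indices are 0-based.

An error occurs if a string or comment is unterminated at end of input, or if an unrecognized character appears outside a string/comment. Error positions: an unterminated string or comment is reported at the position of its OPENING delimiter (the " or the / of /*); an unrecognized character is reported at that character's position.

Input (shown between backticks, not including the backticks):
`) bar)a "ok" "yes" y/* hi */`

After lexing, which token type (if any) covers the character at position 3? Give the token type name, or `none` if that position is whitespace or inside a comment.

Answer: ID

Derivation:
pos=0: emit RPAREN ')'
pos=2: emit ID 'bar' (now at pos=5)
pos=5: emit RPAREN ')'
pos=6: emit ID 'a' (now at pos=7)
pos=8: enter STRING mode
pos=8: emit STR "ok" (now at pos=12)
pos=13: enter STRING mode
pos=13: emit STR "yes" (now at pos=18)
pos=19: emit ID 'y' (now at pos=20)
pos=20: enter COMMENT mode (saw '/*')
exit COMMENT mode (now at pos=28)
DONE. 7 tokens: [RPAREN, ID, RPAREN, ID, STR, STR, ID]
Position 3: char is 'a' -> ID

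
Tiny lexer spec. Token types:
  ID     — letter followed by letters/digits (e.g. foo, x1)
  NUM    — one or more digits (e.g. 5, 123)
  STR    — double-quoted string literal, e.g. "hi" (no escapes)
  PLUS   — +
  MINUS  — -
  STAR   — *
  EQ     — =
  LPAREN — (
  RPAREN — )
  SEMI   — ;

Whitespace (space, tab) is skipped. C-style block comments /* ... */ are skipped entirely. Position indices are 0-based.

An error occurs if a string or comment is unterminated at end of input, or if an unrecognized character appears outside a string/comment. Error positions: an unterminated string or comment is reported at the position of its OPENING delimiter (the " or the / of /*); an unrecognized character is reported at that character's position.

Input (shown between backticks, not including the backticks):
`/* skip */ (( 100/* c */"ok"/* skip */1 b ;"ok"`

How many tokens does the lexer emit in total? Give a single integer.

Answer: 8

Derivation:
pos=0: enter COMMENT mode (saw '/*')
exit COMMENT mode (now at pos=10)
pos=11: emit LPAREN '('
pos=12: emit LPAREN '('
pos=14: emit NUM '100' (now at pos=17)
pos=17: enter COMMENT mode (saw '/*')
exit COMMENT mode (now at pos=24)
pos=24: enter STRING mode
pos=24: emit STR "ok" (now at pos=28)
pos=28: enter COMMENT mode (saw '/*')
exit COMMENT mode (now at pos=38)
pos=38: emit NUM '1' (now at pos=39)
pos=40: emit ID 'b' (now at pos=41)
pos=42: emit SEMI ';'
pos=43: enter STRING mode
pos=43: emit STR "ok" (now at pos=47)
DONE. 8 tokens: [LPAREN, LPAREN, NUM, STR, NUM, ID, SEMI, STR]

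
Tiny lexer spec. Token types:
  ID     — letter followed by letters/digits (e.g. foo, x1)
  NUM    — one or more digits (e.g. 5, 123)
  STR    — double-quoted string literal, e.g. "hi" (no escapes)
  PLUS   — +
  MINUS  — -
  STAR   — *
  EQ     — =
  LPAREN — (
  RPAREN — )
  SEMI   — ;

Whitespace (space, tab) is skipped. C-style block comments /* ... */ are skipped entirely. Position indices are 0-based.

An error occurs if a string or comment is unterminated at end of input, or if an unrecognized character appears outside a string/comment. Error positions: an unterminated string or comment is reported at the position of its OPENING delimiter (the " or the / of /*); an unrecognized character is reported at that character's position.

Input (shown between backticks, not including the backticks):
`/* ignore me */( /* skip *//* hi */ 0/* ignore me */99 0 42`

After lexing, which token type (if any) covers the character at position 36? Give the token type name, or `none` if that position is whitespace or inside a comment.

pos=0: enter COMMENT mode (saw '/*')
exit COMMENT mode (now at pos=15)
pos=15: emit LPAREN '('
pos=17: enter COMMENT mode (saw '/*')
exit COMMENT mode (now at pos=27)
pos=27: enter COMMENT mode (saw '/*')
exit COMMENT mode (now at pos=35)
pos=36: emit NUM '0' (now at pos=37)
pos=37: enter COMMENT mode (saw '/*')
exit COMMENT mode (now at pos=52)
pos=52: emit NUM '99' (now at pos=54)
pos=55: emit NUM '0' (now at pos=56)
pos=57: emit NUM '42' (now at pos=59)
DONE. 5 tokens: [LPAREN, NUM, NUM, NUM, NUM]
Position 36: char is '0' -> NUM

Answer: NUM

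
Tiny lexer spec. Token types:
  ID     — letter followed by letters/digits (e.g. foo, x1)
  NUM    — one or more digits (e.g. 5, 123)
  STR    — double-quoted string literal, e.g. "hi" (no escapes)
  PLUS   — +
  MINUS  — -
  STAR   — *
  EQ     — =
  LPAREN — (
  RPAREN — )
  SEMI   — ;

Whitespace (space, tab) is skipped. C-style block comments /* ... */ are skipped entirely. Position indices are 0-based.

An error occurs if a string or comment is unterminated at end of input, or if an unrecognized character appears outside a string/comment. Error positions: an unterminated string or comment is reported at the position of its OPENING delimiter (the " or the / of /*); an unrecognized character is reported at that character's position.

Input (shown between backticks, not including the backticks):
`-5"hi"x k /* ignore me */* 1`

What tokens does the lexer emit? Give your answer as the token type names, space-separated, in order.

pos=0: emit MINUS '-'
pos=1: emit NUM '5' (now at pos=2)
pos=2: enter STRING mode
pos=2: emit STR "hi" (now at pos=6)
pos=6: emit ID 'x' (now at pos=7)
pos=8: emit ID 'k' (now at pos=9)
pos=10: enter COMMENT mode (saw '/*')
exit COMMENT mode (now at pos=25)
pos=25: emit STAR '*'
pos=27: emit NUM '1' (now at pos=28)
DONE. 7 tokens: [MINUS, NUM, STR, ID, ID, STAR, NUM]

Answer: MINUS NUM STR ID ID STAR NUM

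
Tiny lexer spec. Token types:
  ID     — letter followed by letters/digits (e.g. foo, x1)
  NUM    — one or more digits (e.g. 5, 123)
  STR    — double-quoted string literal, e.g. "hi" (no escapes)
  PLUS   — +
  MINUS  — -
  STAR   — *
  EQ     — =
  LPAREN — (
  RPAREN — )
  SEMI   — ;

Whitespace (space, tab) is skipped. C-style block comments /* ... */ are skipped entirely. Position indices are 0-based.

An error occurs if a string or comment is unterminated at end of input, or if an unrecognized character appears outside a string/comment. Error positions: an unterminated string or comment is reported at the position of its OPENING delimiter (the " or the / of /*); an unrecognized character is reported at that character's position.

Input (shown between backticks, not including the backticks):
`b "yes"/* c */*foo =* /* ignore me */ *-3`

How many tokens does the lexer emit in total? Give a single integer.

Answer: 9

Derivation:
pos=0: emit ID 'b' (now at pos=1)
pos=2: enter STRING mode
pos=2: emit STR "yes" (now at pos=7)
pos=7: enter COMMENT mode (saw '/*')
exit COMMENT mode (now at pos=14)
pos=14: emit STAR '*'
pos=15: emit ID 'foo' (now at pos=18)
pos=19: emit EQ '='
pos=20: emit STAR '*'
pos=22: enter COMMENT mode (saw '/*')
exit COMMENT mode (now at pos=37)
pos=38: emit STAR '*'
pos=39: emit MINUS '-'
pos=40: emit NUM '3' (now at pos=41)
DONE. 9 tokens: [ID, STR, STAR, ID, EQ, STAR, STAR, MINUS, NUM]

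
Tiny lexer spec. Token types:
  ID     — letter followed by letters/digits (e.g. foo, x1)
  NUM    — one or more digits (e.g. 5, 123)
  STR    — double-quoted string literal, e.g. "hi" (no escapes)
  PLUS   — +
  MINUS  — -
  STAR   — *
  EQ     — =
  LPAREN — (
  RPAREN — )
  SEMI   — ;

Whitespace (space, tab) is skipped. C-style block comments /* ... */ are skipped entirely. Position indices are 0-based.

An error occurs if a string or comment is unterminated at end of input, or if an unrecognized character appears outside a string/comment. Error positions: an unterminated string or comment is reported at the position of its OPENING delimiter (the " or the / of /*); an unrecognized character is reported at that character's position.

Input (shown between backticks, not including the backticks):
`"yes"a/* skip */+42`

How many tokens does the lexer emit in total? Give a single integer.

Answer: 4

Derivation:
pos=0: enter STRING mode
pos=0: emit STR "yes" (now at pos=5)
pos=5: emit ID 'a' (now at pos=6)
pos=6: enter COMMENT mode (saw '/*')
exit COMMENT mode (now at pos=16)
pos=16: emit PLUS '+'
pos=17: emit NUM '42' (now at pos=19)
DONE. 4 tokens: [STR, ID, PLUS, NUM]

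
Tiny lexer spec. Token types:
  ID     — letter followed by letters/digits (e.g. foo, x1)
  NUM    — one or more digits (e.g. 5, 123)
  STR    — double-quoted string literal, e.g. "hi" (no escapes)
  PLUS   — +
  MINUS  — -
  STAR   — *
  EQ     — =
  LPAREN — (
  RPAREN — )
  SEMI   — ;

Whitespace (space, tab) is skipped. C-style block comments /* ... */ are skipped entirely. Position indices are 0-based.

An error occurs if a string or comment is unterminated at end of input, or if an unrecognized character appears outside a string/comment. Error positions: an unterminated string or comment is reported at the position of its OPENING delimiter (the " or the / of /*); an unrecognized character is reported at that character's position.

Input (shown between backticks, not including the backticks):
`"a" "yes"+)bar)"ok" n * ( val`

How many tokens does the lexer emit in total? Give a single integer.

pos=0: enter STRING mode
pos=0: emit STR "a" (now at pos=3)
pos=4: enter STRING mode
pos=4: emit STR "yes" (now at pos=9)
pos=9: emit PLUS '+'
pos=10: emit RPAREN ')'
pos=11: emit ID 'bar' (now at pos=14)
pos=14: emit RPAREN ')'
pos=15: enter STRING mode
pos=15: emit STR "ok" (now at pos=19)
pos=20: emit ID 'n' (now at pos=21)
pos=22: emit STAR '*'
pos=24: emit LPAREN '('
pos=26: emit ID 'val' (now at pos=29)
DONE. 11 tokens: [STR, STR, PLUS, RPAREN, ID, RPAREN, STR, ID, STAR, LPAREN, ID]

Answer: 11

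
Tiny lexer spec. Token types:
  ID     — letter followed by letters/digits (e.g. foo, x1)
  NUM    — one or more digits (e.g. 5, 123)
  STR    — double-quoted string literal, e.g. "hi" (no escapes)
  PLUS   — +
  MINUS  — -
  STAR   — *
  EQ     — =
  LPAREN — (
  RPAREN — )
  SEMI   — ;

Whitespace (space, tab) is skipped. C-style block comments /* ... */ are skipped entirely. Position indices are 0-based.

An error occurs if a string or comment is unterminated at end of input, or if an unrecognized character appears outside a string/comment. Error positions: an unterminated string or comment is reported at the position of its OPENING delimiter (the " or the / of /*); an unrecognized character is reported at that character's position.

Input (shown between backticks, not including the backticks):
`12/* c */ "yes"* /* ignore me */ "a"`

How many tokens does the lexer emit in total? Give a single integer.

pos=0: emit NUM '12' (now at pos=2)
pos=2: enter COMMENT mode (saw '/*')
exit COMMENT mode (now at pos=9)
pos=10: enter STRING mode
pos=10: emit STR "yes" (now at pos=15)
pos=15: emit STAR '*'
pos=17: enter COMMENT mode (saw '/*')
exit COMMENT mode (now at pos=32)
pos=33: enter STRING mode
pos=33: emit STR "a" (now at pos=36)
DONE. 4 tokens: [NUM, STR, STAR, STR]

Answer: 4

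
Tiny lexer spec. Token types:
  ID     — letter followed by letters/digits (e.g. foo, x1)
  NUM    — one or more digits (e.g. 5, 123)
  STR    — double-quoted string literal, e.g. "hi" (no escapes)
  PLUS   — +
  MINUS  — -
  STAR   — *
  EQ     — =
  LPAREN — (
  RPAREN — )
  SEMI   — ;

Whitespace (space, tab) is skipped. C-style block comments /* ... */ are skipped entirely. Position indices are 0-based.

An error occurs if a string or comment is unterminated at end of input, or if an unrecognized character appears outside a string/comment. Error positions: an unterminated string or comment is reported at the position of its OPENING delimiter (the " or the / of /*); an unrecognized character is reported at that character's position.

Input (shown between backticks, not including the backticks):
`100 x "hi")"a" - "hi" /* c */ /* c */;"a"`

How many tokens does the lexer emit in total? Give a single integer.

Answer: 9

Derivation:
pos=0: emit NUM '100' (now at pos=3)
pos=4: emit ID 'x' (now at pos=5)
pos=6: enter STRING mode
pos=6: emit STR "hi" (now at pos=10)
pos=10: emit RPAREN ')'
pos=11: enter STRING mode
pos=11: emit STR "a" (now at pos=14)
pos=15: emit MINUS '-'
pos=17: enter STRING mode
pos=17: emit STR "hi" (now at pos=21)
pos=22: enter COMMENT mode (saw '/*')
exit COMMENT mode (now at pos=29)
pos=30: enter COMMENT mode (saw '/*')
exit COMMENT mode (now at pos=37)
pos=37: emit SEMI ';'
pos=38: enter STRING mode
pos=38: emit STR "a" (now at pos=41)
DONE. 9 tokens: [NUM, ID, STR, RPAREN, STR, MINUS, STR, SEMI, STR]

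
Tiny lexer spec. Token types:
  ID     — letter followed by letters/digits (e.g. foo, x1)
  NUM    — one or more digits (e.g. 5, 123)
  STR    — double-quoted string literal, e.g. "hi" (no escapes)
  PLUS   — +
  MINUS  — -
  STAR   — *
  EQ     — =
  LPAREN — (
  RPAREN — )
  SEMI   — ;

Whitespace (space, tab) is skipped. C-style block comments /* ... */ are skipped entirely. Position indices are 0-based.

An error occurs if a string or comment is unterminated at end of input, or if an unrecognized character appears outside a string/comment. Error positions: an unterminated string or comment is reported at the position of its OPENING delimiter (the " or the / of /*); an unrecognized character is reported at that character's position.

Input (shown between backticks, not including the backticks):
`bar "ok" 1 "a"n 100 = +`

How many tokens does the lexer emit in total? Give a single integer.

pos=0: emit ID 'bar' (now at pos=3)
pos=4: enter STRING mode
pos=4: emit STR "ok" (now at pos=8)
pos=9: emit NUM '1' (now at pos=10)
pos=11: enter STRING mode
pos=11: emit STR "a" (now at pos=14)
pos=14: emit ID 'n' (now at pos=15)
pos=16: emit NUM '100' (now at pos=19)
pos=20: emit EQ '='
pos=22: emit PLUS '+'
DONE. 8 tokens: [ID, STR, NUM, STR, ID, NUM, EQ, PLUS]

Answer: 8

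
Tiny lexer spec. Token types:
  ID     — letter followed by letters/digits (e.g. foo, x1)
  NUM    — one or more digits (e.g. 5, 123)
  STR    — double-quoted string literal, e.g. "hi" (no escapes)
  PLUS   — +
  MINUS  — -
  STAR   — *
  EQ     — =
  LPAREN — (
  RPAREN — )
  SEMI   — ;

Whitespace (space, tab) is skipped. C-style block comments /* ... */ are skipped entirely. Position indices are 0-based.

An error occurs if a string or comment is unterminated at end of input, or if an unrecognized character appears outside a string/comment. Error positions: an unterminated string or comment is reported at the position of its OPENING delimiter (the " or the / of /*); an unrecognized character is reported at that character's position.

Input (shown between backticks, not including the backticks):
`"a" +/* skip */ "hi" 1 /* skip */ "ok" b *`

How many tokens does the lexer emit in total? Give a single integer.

Answer: 7

Derivation:
pos=0: enter STRING mode
pos=0: emit STR "a" (now at pos=3)
pos=4: emit PLUS '+'
pos=5: enter COMMENT mode (saw '/*')
exit COMMENT mode (now at pos=15)
pos=16: enter STRING mode
pos=16: emit STR "hi" (now at pos=20)
pos=21: emit NUM '1' (now at pos=22)
pos=23: enter COMMENT mode (saw '/*')
exit COMMENT mode (now at pos=33)
pos=34: enter STRING mode
pos=34: emit STR "ok" (now at pos=38)
pos=39: emit ID 'b' (now at pos=40)
pos=41: emit STAR '*'
DONE. 7 tokens: [STR, PLUS, STR, NUM, STR, ID, STAR]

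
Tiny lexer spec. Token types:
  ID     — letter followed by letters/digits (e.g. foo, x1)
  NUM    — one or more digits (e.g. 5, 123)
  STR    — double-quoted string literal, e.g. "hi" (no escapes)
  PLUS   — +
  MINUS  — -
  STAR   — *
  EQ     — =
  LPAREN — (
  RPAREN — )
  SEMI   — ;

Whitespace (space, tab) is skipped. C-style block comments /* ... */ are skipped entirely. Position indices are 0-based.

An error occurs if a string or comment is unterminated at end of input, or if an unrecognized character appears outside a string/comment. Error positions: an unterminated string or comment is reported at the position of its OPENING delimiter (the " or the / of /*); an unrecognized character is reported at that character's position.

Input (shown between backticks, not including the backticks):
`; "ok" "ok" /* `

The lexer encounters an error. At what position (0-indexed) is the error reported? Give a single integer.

Answer: 12

Derivation:
pos=0: emit SEMI ';'
pos=2: enter STRING mode
pos=2: emit STR "ok" (now at pos=6)
pos=7: enter STRING mode
pos=7: emit STR "ok" (now at pos=11)
pos=12: enter COMMENT mode (saw '/*')
pos=12: ERROR — unterminated comment (reached EOF)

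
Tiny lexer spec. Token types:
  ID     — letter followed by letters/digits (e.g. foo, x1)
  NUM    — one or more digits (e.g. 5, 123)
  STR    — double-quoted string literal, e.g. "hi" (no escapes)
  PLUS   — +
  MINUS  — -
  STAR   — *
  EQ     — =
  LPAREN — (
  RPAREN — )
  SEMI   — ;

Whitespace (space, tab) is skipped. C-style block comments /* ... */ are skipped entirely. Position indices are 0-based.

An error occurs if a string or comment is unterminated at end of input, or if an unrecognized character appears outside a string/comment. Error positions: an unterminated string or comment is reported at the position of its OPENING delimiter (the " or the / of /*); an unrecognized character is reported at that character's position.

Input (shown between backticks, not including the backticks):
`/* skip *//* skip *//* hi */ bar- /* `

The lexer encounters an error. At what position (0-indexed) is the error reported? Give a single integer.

Answer: 34

Derivation:
pos=0: enter COMMENT mode (saw '/*')
exit COMMENT mode (now at pos=10)
pos=10: enter COMMENT mode (saw '/*')
exit COMMENT mode (now at pos=20)
pos=20: enter COMMENT mode (saw '/*')
exit COMMENT mode (now at pos=28)
pos=29: emit ID 'bar' (now at pos=32)
pos=32: emit MINUS '-'
pos=34: enter COMMENT mode (saw '/*')
pos=34: ERROR — unterminated comment (reached EOF)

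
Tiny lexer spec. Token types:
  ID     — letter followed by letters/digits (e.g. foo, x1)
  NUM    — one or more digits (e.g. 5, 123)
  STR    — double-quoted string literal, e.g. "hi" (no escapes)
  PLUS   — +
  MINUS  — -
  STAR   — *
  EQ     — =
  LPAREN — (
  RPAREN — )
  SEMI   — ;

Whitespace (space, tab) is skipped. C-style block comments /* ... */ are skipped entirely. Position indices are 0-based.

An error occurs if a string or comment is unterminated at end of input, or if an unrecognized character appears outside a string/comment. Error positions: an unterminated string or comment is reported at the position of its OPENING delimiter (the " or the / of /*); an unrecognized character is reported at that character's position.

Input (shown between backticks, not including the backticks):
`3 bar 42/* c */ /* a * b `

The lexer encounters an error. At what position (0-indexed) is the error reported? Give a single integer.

pos=0: emit NUM '3' (now at pos=1)
pos=2: emit ID 'bar' (now at pos=5)
pos=6: emit NUM '42' (now at pos=8)
pos=8: enter COMMENT mode (saw '/*')
exit COMMENT mode (now at pos=15)
pos=16: enter COMMENT mode (saw '/*')
pos=16: ERROR — unterminated comment (reached EOF)

Answer: 16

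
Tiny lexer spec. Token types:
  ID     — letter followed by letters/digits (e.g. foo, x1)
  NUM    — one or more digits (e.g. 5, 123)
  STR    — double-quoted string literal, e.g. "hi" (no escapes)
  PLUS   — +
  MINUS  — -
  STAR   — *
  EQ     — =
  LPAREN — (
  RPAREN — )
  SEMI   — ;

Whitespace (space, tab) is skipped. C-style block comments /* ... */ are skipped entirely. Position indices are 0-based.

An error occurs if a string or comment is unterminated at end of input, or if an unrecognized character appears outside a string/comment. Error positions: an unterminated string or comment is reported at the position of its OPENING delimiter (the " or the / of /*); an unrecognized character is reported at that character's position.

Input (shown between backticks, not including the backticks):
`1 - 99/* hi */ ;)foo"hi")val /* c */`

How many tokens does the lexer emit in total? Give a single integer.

Answer: 9

Derivation:
pos=0: emit NUM '1' (now at pos=1)
pos=2: emit MINUS '-'
pos=4: emit NUM '99' (now at pos=6)
pos=6: enter COMMENT mode (saw '/*')
exit COMMENT mode (now at pos=14)
pos=15: emit SEMI ';'
pos=16: emit RPAREN ')'
pos=17: emit ID 'foo' (now at pos=20)
pos=20: enter STRING mode
pos=20: emit STR "hi" (now at pos=24)
pos=24: emit RPAREN ')'
pos=25: emit ID 'val' (now at pos=28)
pos=29: enter COMMENT mode (saw '/*')
exit COMMENT mode (now at pos=36)
DONE. 9 tokens: [NUM, MINUS, NUM, SEMI, RPAREN, ID, STR, RPAREN, ID]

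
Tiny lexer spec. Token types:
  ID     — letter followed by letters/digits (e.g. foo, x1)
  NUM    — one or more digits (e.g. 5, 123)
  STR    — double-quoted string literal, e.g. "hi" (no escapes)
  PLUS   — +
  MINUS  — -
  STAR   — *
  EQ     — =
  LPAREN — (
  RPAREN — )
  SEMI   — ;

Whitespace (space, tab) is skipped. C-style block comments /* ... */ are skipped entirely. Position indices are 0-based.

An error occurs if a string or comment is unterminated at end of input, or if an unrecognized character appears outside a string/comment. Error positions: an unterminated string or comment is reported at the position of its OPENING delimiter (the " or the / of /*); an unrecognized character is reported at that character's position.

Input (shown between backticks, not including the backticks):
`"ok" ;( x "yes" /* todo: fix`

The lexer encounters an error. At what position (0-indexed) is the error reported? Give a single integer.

Answer: 16

Derivation:
pos=0: enter STRING mode
pos=0: emit STR "ok" (now at pos=4)
pos=5: emit SEMI ';'
pos=6: emit LPAREN '('
pos=8: emit ID 'x' (now at pos=9)
pos=10: enter STRING mode
pos=10: emit STR "yes" (now at pos=15)
pos=16: enter COMMENT mode (saw '/*')
pos=16: ERROR — unterminated comment (reached EOF)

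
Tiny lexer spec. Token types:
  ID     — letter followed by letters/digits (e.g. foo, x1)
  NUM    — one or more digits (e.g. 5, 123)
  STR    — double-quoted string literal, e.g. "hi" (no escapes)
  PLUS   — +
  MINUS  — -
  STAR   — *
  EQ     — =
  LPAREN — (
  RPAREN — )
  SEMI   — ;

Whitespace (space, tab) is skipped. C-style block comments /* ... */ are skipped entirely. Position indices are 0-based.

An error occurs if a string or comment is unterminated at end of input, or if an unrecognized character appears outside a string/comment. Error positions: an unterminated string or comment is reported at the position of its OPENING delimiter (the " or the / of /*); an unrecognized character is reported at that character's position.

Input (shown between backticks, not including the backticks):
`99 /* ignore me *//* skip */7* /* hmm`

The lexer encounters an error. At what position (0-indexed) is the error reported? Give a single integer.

Answer: 31

Derivation:
pos=0: emit NUM '99' (now at pos=2)
pos=3: enter COMMENT mode (saw '/*')
exit COMMENT mode (now at pos=18)
pos=18: enter COMMENT mode (saw '/*')
exit COMMENT mode (now at pos=28)
pos=28: emit NUM '7' (now at pos=29)
pos=29: emit STAR '*'
pos=31: enter COMMENT mode (saw '/*')
pos=31: ERROR — unterminated comment (reached EOF)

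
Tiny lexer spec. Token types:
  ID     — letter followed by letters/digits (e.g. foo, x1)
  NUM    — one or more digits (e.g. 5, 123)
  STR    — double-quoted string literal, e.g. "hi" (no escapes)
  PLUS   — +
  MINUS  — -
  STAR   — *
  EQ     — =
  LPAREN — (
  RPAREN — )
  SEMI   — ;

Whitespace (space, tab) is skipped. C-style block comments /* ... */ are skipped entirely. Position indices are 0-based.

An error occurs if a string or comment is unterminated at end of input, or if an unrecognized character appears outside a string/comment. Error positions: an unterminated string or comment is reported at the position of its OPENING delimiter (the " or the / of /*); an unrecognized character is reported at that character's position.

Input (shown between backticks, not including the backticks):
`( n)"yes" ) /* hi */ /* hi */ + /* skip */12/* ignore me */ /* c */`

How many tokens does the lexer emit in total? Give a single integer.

Answer: 7

Derivation:
pos=0: emit LPAREN '('
pos=2: emit ID 'n' (now at pos=3)
pos=3: emit RPAREN ')'
pos=4: enter STRING mode
pos=4: emit STR "yes" (now at pos=9)
pos=10: emit RPAREN ')'
pos=12: enter COMMENT mode (saw '/*')
exit COMMENT mode (now at pos=20)
pos=21: enter COMMENT mode (saw '/*')
exit COMMENT mode (now at pos=29)
pos=30: emit PLUS '+'
pos=32: enter COMMENT mode (saw '/*')
exit COMMENT mode (now at pos=42)
pos=42: emit NUM '12' (now at pos=44)
pos=44: enter COMMENT mode (saw '/*')
exit COMMENT mode (now at pos=59)
pos=60: enter COMMENT mode (saw '/*')
exit COMMENT mode (now at pos=67)
DONE. 7 tokens: [LPAREN, ID, RPAREN, STR, RPAREN, PLUS, NUM]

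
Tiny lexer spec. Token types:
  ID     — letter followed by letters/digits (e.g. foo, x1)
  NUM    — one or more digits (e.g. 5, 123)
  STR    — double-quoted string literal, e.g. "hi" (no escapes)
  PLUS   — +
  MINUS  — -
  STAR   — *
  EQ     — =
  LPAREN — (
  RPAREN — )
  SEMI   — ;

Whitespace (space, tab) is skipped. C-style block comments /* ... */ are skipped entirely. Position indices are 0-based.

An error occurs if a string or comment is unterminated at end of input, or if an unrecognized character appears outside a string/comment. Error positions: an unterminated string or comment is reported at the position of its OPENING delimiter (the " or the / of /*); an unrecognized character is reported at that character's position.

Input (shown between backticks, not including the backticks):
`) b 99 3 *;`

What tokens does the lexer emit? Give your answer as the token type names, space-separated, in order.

Answer: RPAREN ID NUM NUM STAR SEMI

Derivation:
pos=0: emit RPAREN ')'
pos=2: emit ID 'b' (now at pos=3)
pos=4: emit NUM '99' (now at pos=6)
pos=7: emit NUM '3' (now at pos=8)
pos=9: emit STAR '*'
pos=10: emit SEMI ';'
DONE. 6 tokens: [RPAREN, ID, NUM, NUM, STAR, SEMI]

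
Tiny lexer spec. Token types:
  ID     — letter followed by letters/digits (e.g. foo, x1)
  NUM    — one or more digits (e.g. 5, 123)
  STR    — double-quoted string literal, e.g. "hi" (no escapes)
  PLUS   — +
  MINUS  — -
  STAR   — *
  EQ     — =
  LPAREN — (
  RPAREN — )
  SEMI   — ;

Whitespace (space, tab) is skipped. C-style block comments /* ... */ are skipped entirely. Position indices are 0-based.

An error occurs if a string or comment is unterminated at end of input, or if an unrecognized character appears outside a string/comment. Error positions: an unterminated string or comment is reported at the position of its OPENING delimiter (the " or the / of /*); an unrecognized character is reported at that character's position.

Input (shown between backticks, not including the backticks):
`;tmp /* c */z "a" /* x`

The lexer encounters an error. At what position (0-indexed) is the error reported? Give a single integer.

Answer: 18

Derivation:
pos=0: emit SEMI ';'
pos=1: emit ID 'tmp' (now at pos=4)
pos=5: enter COMMENT mode (saw '/*')
exit COMMENT mode (now at pos=12)
pos=12: emit ID 'z' (now at pos=13)
pos=14: enter STRING mode
pos=14: emit STR "a" (now at pos=17)
pos=18: enter COMMENT mode (saw '/*')
pos=18: ERROR — unterminated comment (reached EOF)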